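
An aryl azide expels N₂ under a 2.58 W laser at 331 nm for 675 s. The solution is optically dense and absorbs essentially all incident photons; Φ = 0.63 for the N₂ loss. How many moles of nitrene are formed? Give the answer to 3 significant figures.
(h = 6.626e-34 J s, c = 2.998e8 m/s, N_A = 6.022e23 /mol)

0.00304 mol

Photon energy at 331 nm: hc/λ = (6.626e-34)(2.998e8)/(331e-9) = 6.001e-19 J.
Energy delivered: (2.58 W)(675 s) = 1742 J.
Photons incident: 1742 / 6.001e-19 = 2.903e21, i.e. 2.903e21/6.022e23 = 0.004821 mol.
Product: Φ × n_abs = 0.63 × 0.004821 = 0.003037 mol.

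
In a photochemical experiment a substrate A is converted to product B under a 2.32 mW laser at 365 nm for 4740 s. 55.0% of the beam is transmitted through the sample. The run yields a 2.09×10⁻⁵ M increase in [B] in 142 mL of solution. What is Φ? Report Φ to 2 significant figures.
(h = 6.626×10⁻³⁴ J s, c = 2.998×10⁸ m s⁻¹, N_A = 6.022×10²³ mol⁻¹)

Φ = 0.20

Product: (2.09×10⁻⁵ M)(0.142 L) = 2.968×10⁻⁶ mol.
Photon energy at 365 nm: hc/λ = (6.626×10⁻³⁴)(2.998×10⁸)/(365×10⁻⁹) = 5.442×10⁻¹⁹ J.
Energy delivered: (2.32 mW)(4740 s) = 11.00 J.
Photons incident: 11.00 / 5.442×10⁻¹⁹ = 2.021×10¹⁹, i.e. 2.021×10¹⁹/6.022×10²³ = 3.356×10⁻⁵ mol.
Fraction absorbed: 1 − 55.0/100 = 0.4500.
Photons absorbed: 0.4500 × 3.356×10⁻⁵ = 1.510×10⁻⁵ mol.
Φ = 2.968×10⁻⁶ mol / 1.510×10⁻⁵ mol photons = 0.20.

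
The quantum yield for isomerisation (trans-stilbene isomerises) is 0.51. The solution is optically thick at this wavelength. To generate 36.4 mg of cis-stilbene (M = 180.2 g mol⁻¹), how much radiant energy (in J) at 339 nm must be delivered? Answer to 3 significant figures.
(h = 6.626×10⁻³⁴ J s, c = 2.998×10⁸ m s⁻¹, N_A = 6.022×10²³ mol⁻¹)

140 J

Product: 36.4 mg / 180.2 g mol⁻¹ = 2.020×10⁻⁴ mol.
Photons that must be absorbed: 2.020×10⁻⁴ / 0.51 = 3.961×10⁻⁴ mol.
Photon energy: hc/λ = 5.860×10⁻¹⁹ J; per mole, 3.529×10⁵ J mol⁻¹.
Energy required: 3.961×10⁻⁴ × 3.529×10⁵ = 140 J.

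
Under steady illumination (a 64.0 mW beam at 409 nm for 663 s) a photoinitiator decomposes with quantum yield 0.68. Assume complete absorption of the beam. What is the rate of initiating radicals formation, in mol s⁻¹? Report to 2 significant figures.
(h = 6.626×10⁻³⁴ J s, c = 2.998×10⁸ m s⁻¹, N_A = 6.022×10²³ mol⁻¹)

Photon energy at 409 nm: hc/λ = (6.626×10⁻³⁴)(2.998×10⁸)/(409×10⁻⁹) = 4.857×10⁻¹⁹ J.
Energy delivered: (64.0 mW)(663 s) = 42.43 J.
Photons incident: 42.43 / 4.857×10⁻¹⁹ = 8.736×10¹⁹, i.e. 8.736×10¹⁹/6.022×10²³ = 1.451×10⁻⁴ mol.
Product formed: 0.68 × 1.451×10⁻⁴ = 9.867×10⁻⁵ mol.
Rate: 9.867×10⁻⁵ / 663 s = 1.5×10⁻⁷ mol s⁻¹.

1.5×10⁻⁷ mol s⁻¹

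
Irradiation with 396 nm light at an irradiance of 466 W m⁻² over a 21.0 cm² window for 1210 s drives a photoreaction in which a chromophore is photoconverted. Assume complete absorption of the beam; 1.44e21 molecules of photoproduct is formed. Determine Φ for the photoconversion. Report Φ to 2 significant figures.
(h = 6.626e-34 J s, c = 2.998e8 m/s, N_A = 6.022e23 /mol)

Φ = 0.61

Product: 1.44e21 / 6.022e23 = 0.002391 mol.
Photon energy at 396 nm: hc/λ = (6.626e-34)(2.998e8)/(396e-9) = 5.016e-19 J.
Energy delivered: (466 W m⁻²)(21.0e-4 m²)(1210 s) = 1184 J.
Photons incident: 1184 / 5.016e-19 = 2.360e21, i.e. 2.360e21/6.022e23 = 0.003919 mol.
Φ = 0.002391 mol / 0.003919 mol photons = 0.61.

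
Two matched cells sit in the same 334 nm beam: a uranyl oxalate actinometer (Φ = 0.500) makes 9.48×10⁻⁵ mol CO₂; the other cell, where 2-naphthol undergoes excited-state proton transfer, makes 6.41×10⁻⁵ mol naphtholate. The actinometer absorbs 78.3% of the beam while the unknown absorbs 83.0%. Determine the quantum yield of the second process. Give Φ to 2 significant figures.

Photons absorbed by the actinometer: 9.48×10⁻⁵ / 0.500 = 1.896×10⁻⁴ mol.
Incident flux: 1.896×10⁻⁴ / 0.783 = 2.421×10⁻⁴ einstein.
Absorbed by unknown: 0.830 × 2.421×10⁻⁴ = 2.009×10⁻⁴ mol.
Φ(unknown) = 6.41×10⁻⁵ / 2.009×10⁻⁴ = 0.32.

Φ = 0.32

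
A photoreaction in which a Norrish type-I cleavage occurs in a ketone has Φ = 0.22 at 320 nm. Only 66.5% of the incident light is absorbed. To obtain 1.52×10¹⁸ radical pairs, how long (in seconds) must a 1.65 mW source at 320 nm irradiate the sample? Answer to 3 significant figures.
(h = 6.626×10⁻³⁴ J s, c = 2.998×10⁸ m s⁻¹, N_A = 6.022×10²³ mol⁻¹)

t ≈ 3910 s

Product: 1.52×10¹⁸ / 6.022×10²³ = 2.524×10⁻⁶ mol.
Photons that must be absorbed: 2.524×10⁻⁶ / 0.22 = 1.147×10⁻⁵ mol.
Incident photons needed: 1.147×10⁻⁵ / 0.665 = 1.725×10⁻⁵ mol.
Photon energy: hc/λ = 6.208×10⁻¹⁹ J; per mole, 3.738×10⁵ J mol⁻¹.
Energy required: 1.725×10⁻⁵ × 3.738×10⁵ = 6.448 J.
Time: 6.448 J / 0.00165 W = 3910 s.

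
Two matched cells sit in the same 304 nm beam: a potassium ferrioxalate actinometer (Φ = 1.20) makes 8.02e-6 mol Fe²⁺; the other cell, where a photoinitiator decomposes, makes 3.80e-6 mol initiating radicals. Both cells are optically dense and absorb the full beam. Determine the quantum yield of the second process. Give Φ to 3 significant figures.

Φ = 0.569

Photons absorbed by the actinometer: 8.02e-6 / 1.20 = 6.683e-6 mol.
Φ(unknown) = 3.80e-6 / 6.683e-6 = 0.569.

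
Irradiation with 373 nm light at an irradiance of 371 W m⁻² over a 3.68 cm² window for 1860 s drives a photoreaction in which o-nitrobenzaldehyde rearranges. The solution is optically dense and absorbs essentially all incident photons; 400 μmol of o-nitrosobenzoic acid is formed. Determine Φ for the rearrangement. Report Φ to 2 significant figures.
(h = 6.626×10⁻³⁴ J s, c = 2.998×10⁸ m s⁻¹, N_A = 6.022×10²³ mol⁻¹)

Product: 400 μmol = 4.00×10⁻⁴ mol.
Photon energy at 373 nm: hc/λ = (6.626×10⁻³⁴)(2.998×10⁸)/(373×10⁻⁹) = 5.326×10⁻¹⁹ J.
Energy delivered: (371 W m⁻²)(3.68×10⁻⁴ m²)(1860 s) = 253.9 J.
Photons incident: 253.9 / 5.326×10⁻¹⁹ = 4.767×10²⁰, i.e. 4.767×10²⁰/6.022×10²³ = 7.916×10⁻⁴ mol.
Φ = 4.00×10⁻⁴ mol / 7.916×10⁻⁴ mol photons = 0.51.

Φ = 0.51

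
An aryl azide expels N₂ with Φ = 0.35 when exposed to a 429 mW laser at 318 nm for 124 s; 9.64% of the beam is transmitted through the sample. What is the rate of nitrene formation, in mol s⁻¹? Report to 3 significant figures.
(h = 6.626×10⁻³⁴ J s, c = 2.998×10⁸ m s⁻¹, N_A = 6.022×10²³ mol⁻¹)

3.61×10⁻⁷ mol s⁻¹

Photon energy at 318 nm: hc/λ = (6.626×10⁻³⁴)(2.998×10⁸)/(318×10⁻⁹) = 6.247×10⁻¹⁹ J.
Energy delivered: (429 mW)(124 s) = 53.20 J.
Photons incident: 53.20 / 6.247×10⁻¹⁹ = 8.516×10¹⁹, i.e. 8.516×10¹⁹/6.022×10²³ = 1.414×10⁻⁴ mol.
Fraction absorbed: 1 − 9.64/100 = 0.9036.
Photons absorbed: 0.9036 × 1.414×10⁻⁴ = 1.278×10⁻⁴ mol.
Product formed: 0.35 × 1.278×10⁻⁴ = 4.473×10⁻⁵ mol.
Rate: 4.473×10⁻⁵ / 124 s = 3.61×10⁻⁷ mol s⁻¹.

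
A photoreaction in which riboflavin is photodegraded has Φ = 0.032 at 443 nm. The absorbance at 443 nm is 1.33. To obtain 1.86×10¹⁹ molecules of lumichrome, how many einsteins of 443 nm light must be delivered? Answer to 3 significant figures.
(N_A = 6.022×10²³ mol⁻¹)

Product: 1.86×10¹⁹ / 6.022×10²³ = 3.089×10⁻⁵ mol.
Photons that must be absorbed: 3.089×10⁻⁵ / 0.032 = 9.653×10⁻⁴ mol.
Fraction absorbed: 1 − 10^(−1.33) = 0.9532.
Incident photons needed: 9.653×10⁻⁴ / 0.9532 = 0.001013 mol.

0.00101 einstein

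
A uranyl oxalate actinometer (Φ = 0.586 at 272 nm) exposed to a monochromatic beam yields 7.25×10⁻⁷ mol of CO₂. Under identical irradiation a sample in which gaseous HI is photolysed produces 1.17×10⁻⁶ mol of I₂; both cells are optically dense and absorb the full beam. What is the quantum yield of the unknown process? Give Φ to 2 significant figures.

Φ = 0.95

Photons absorbed by the actinometer: 7.25×10⁻⁷ / 0.586 = 1.237×10⁻⁶ mol.
Φ(unknown) = 1.17×10⁻⁶ / 1.237×10⁻⁶ = 0.95.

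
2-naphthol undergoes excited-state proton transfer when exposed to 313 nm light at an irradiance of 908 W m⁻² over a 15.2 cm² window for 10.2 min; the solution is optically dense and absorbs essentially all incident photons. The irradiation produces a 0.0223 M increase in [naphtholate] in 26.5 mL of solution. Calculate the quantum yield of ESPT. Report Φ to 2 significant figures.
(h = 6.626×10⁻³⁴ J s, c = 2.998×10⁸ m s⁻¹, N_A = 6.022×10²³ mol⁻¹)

Φ = 0.27

Product: (0.0223 M)(0.0265 L) = 5.910×10⁻⁴ mol.
Photon energy at 313 nm: hc/λ = (6.626×10⁻³⁴)(2.998×10⁸)/(313×10⁻⁹) = 6.347×10⁻¹⁹ J.
Energy delivered: (908 W m⁻²)(15.2×10⁻⁴ m²)(612 s) = 844.7 J.
Photons incident: 844.7 / 6.347×10⁻¹⁹ = 1.331×10²¹, i.e. 1.331×10²¹/6.022×10²³ = 0.002210 mol.
Φ = 5.910×10⁻⁴ mol / 0.002210 mol photons = 0.27.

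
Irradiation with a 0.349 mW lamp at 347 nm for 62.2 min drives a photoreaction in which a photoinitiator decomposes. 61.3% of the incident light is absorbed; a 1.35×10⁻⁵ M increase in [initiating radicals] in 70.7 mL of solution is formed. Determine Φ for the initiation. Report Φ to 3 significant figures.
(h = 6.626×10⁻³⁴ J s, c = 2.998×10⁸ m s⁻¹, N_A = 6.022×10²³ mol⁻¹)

Product: (1.35×10⁻⁵ M)(0.0707 L) = 9.545×10⁻⁷ mol.
Photon energy at 347 nm: hc/λ = (6.626×10⁻³⁴)(2.998×10⁸)/(347×10⁻⁹) = 5.725×10⁻¹⁹ J.
Energy delivered: (0.349 mW)(3732 s) = 1.302 J.
Photons incident: 1.302 / 5.725×10⁻¹⁹ = 2.274×10¹⁸, i.e. 2.274×10¹⁸/6.022×10²³ = 3.776×10⁻⁶ mol.
Photons absorbed: 0.613 × 3.776×10⁻⁶ = 2.315×10⁻⁶ mol.
Φ = 9.545×10⁻⁷ mol / 2.315×10⁻⁶ mol photons = 0.412.

Φ = 0.412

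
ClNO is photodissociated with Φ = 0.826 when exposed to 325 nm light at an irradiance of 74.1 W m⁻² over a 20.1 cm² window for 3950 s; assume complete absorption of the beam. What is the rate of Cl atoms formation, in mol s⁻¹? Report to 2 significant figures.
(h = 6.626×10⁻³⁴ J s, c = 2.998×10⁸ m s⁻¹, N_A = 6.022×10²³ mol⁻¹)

3.3×10⁻⁷ mol s⁻¹

Photon energy at 325 nm: hc/λ = (6.626×10⁻³⁴)(2.998×10⁸)/(325×10⁻⁹) = 6.112×10⁻¹⁹ J.
Energy delivered: (74.1 W m⁻²)(20.1×10⁻⁴ m²)(3950 s) = 588.3 J.
Photons incident: 588.3 / 6.112×10⁻¹⁹ = 9.625×10²⁰, i.e. 9.625×10²⁰/6.022×10²³ = 0.001598 mol.
Product formed: 0.826 × 0.001598 = 0.001320 mol.
Rate: 0.001320 / 3950 s = 3.3×10⁻⁷ mol s⁻¹.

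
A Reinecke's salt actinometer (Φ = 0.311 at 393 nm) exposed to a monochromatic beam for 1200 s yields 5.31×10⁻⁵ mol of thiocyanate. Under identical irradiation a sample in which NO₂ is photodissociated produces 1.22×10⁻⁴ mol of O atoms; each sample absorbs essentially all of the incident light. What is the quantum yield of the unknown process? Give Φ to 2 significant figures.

Photons absorbed by the actinometer: 5.31×10⁻⁵ / 0.311 = 1.707×10⁻⁴ mol.
Φ(unknown) = 1.22×10⁻⁴ / 1.707×10⁻⁴ = 0.71.

Φ = 0.71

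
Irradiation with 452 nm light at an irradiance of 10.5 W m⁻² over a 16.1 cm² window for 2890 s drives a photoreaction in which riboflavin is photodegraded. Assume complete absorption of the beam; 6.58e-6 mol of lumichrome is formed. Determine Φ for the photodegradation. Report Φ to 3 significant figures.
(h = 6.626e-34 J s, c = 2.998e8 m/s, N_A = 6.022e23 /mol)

Φ = 0.0356

Photon energy at 452 nm: hc/λ = (6.626e-34)(2.998e8)/(452e-9) = 4.395e-19 J.
Energy delivered: (10.5 W m⁻²)(16.1e-4 m²)(2890 s) = 48.86 J.
Photons incident: 48.86 / 4.395e-19 = 1.112e20, i.e. 1.112e20/6.022e23 = 1.847e-4 mol.
Φ = 6.58e-6 mol / 1.847e-4 mol photons = 0.0356.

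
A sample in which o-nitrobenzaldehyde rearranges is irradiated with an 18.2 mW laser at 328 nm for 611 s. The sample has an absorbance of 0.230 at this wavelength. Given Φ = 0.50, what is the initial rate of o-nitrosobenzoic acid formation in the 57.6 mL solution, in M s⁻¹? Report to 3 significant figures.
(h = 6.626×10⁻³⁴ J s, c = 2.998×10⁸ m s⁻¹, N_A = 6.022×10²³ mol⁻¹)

Photon energy at 328 nm: hc/λ = (6.626×10⁻³⁴)(2.998×10⁸)/(328×10⁻⁹) = 6.056×10⁻¹⁹ J.
Energy delivered: (18.2 mW)(611 s) = 11.12 J.
Photons incident: 11.12 / 6.056×10⁻¹⁹ = 1.836×10¹⁹, i.e. 1.836×10¹⁹/6.022×10²³ = 3.049×10⁻⁵ mol.
Fraction absorbed: 1 − 10^(−0.230) = 0.4112.
Photons absorbed: 0.4112 × 3.049×10⁻⁵ = 1.254×10⁻⁵ mol.
Product formed: 0.50 × 1.254×10⁻⁵ = 6.270×10⁻⁶ mol.
Rate: 6.270×10⁻⁶ mol / (611 s × 0.0576 L) = 1.78×10⁻⁷ M s⁻¹.

1.78×10⁻⁷ M s⁻¹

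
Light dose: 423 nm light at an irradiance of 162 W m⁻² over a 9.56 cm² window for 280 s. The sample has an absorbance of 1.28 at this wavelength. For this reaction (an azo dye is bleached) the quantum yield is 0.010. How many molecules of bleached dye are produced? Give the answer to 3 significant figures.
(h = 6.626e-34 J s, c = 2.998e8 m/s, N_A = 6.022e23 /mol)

8.75e17 molecules

Photon energy at 423 nm: hc/λ = (6.626e-34)(2.998e8)/(423e-9) = 4.696e-19 J.
Energy delivered: (162 W m⁻²)(9.56e-4 m²)(280 s) = 43.36 J.
Photons incident: 43.36 / 4.696e-19 = 9.233e19, i.e. 9.233e19/6.022e23 = 1.533e-4 mol.
Fraction absorbed: 1 − 10^(−1.28) = 0.9475.
Photons absorbed: 0.9475 × 1.533e-4 = 1.453e-4 mol.
Product: Φ × n_abs = 0.010 × 1.453e-4 = 1.453e-6 mol.
As a count: 1.453e-6 × 6.022e23 = 8.75e17.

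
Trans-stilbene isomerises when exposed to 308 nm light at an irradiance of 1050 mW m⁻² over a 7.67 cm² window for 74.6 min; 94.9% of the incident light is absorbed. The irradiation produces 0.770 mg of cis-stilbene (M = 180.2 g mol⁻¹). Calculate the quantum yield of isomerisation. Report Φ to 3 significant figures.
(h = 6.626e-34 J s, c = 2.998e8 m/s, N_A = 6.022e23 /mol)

Product: 0.770 mg / 180.2 g mol⁻¹ = 4.273e-6 mol.
Photon energy at 308 nm: hc/λ = (6.626e-34)(2.998e8)/(308e-9) = 6.450e-19 J.
Energy delivered: (1050 mW m⁻²)(7.67e-4 m²)(4476 s) = 3.605 J.
Photons incident: 3.605 / 6.450e-19 = 5.589e18, i.e. 5.589e18/6.022e23 = 9.281e-6 mol.
Photons absorbed: 0.949 × 9.281e-6 = 8.808e-6 mol.
Φ = 4.273e-6 mol / 8.808e-6 mol photons = 0.485.

Φ = 0.485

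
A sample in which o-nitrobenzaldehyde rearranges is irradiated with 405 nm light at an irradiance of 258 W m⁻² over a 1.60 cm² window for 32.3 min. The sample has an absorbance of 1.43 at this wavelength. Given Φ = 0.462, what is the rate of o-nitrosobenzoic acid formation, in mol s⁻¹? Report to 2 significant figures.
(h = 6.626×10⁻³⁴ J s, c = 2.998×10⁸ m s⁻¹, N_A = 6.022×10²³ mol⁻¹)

6.2×10⁻⁸ mol s⁻¹

Photon energy at 405 nm: hc/λ = (6.626×10⁻³⁴)(2.998×10⁸)/(405×10⁻⁹) = 4.905×10⁻¹⁹ J.
Energy delivered: (258 W m⁻²)(1.60×10⁻⁴ m²)(1938 s) = 80.00 J.
Photons incident: 80.00 / 4.905×10⁻¹⁹ = 1.631×10²⁰, i.e. 1.631×10²⁰/6.022×10²³ = 2.708×10⁻⁴ mol.
Fraction absorbed: 1 − 10^(−1.43) = 0.9628.
Photons absorbed: 0.9628 × 2.708×10⁻⁴ = 2.607×10⁻⁴ mol.
Product formed: 0.462 × 2.607×10⁻⁴ = 1.204×10⁻⁴ mol.
Rate: 1.204×10⁻⁴ / 1938 s = 6.2×10⁻⁸ mol s⁻¹.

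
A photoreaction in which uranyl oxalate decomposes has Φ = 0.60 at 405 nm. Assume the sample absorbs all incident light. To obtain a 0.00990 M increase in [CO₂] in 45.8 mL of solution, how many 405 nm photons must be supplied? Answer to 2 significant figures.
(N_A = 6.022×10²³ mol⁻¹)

Product: (0.00990 M)(0.0458 L) = 4.534×10⁻⁴ mol.
Photons that must be absorbed: 4.534×10⁻⁴ / 0.60 = 7.557×10⁻⁴ mol.
Photon count: 7.557×10⁻⁴ × 6.022×10²³ = 4.6×10²⁰.

4.6×10²⁰ photons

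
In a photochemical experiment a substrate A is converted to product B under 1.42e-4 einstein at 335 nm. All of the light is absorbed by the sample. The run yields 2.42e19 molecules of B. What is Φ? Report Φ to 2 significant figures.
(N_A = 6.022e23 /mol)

Φ = 0.28

Product: 2.42e19 / 6.022e23 = 4.019e-5 mol.
Φ = 4.019e-5 mol / 1.42e-4 mol photons = 0.28.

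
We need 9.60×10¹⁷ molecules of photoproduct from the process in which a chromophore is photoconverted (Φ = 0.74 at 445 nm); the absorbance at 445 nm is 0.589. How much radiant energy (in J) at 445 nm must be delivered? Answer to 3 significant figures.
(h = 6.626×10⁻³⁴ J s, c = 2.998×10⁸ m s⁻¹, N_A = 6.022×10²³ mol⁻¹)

Product: 9.60×10¹⁷ / 6.022×10²³ = 1.594×10⁻⁶ mol.
Photons that must be absorbed: 1.594×10⁻⁶ / 0.74 = 2.154×10⁻⁶ mol.
Fraction absorbed: 1 − 10^(−0.589) = 0.7424.
Incident photons needed: 2.154×10⁻⁶ / 0.7424 = 2.901×10⁻⁶ mol.
Photon energy: hc/λ = 4.464×10⁻¹⁹ J; per mole, 2.688×10⁵ J mol⁻¹.
Energy required: 2.901×10⁻⁶ × 2.688×10⁵ = 0.780 J.

0.780 J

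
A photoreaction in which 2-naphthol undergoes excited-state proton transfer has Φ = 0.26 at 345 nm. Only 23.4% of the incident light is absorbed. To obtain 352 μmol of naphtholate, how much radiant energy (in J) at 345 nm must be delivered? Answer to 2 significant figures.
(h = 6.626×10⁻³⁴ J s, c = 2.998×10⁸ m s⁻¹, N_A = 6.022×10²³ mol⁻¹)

Product: 352 μmol = 3.52×10⁻⁴ mol.
Photons that must be absorbed: 3.52×10⁻⁴ / 0.26 = 0.001354 mol.
Incident photons needed: 0.001354 / 0.234 = 0.005786 mol.
Photon energy: hc/λ = 5.758×10⁻¹⁹ J; per mole, 3.467×10⁵ J mol⁻¹.
Energy required: 0.005786 × 3.467×10⁵ = 2000 J.

2000 J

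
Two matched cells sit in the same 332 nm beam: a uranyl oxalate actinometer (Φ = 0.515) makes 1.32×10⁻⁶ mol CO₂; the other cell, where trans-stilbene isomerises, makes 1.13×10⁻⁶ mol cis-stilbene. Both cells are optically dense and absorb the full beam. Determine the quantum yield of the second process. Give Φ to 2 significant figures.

Φ = 0.44

Photons absorbed by the actinometer: 1.32×10⁻⁶ / 0.515 = 2.563×10⁻⁶ mol.
Φ(unknown) = 1.13×10⁻⁶ / 2.563×10⁻⁶ = 0.44.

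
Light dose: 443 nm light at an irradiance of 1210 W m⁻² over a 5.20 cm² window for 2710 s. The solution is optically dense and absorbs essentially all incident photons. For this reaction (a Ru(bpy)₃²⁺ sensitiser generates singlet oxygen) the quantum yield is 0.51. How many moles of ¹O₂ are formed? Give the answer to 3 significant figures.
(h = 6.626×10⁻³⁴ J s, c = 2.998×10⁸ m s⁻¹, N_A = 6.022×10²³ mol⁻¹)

0.00322 mol

Photon energy at 443 nm: hc/λ = (6.626×10⁻³⁴)(2.998×10⁸)/(443×10⁻⁹) = 4.484×10⁻¹⁹ J.
Energy delivered: (1210 W m⁻²)(5.20×10⁻⁴ m²)(2710 s) = 1705 J.
Photons incident: 1705 / 4.484×10⁻¹⁹ = 3.802×10²¹, i.e. 3.802×10²¹/6.022×10²³ = 0.006314 mol.
Product: Φ × n_abs = 0.51 × 0.006314 = 0.003220 mol.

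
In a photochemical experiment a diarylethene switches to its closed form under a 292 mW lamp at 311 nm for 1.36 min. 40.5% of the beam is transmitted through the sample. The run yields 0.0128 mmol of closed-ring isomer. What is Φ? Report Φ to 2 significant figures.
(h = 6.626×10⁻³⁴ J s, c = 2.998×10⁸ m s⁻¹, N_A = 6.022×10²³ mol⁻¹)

Φ = 0.35

Product: 0.0128 mmol = 1.28×10⁻⁵ mol.
Photon energy at 311 nm: hc/λ = (6.626×10⁻³⁴)(2.998×10⁸)/(311×10⁻⁹) = 6.387×10⁻¹⁹ J.
Energy delivered: (292 mW)(81.6 s) = 23.83 J.
Photons incident: 23.83 / 6.387×10⁻¹⁹ = 3.731×10¹⁹, i.e. 3.731×10¹⁹/6.022×10²³ = 6.196×10⁻⁵ mol.
Fraction absorbed: 1 − 40.5/100 = 0.5950.
Photons absorbed: 0.5950 × 6.196×10⁻⁵ = 3.687×10⁻⁵ mol.
Φ = 1.28×10⁻⁵ mol / 3.687×10⁻⁵ mol photons = 0.35.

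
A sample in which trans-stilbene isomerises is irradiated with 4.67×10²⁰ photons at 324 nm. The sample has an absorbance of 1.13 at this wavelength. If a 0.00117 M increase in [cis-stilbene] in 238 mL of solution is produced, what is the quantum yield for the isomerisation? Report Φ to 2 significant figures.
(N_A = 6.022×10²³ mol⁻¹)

Product: (0.00117 M)(0.238 L) = 2.785×10⁻⁴ mol.
Moles of photons: 4.67×10²⁰ / 6.022×10²³ = 7.755×10⁻⁴ mol.
Fraction absorbed: 1 − 10^(−1.13) = 0.9259.
Photons absorbed: 0.9259 × 7.755×10⁻⁴ = 7.180×10⁻⁴ mol.
Φ = 2.785×10⁻⁴ mol / 7.180×10⁻⁴ mol photons = 0.39.

Φ = 0.39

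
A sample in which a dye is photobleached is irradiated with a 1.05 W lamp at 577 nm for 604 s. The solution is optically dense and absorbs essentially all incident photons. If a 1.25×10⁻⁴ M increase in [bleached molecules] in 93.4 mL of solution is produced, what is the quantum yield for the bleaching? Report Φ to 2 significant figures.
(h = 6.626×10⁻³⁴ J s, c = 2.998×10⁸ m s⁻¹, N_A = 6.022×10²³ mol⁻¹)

Product: (1.25×10⁻⁴ M)(0.0934 L) = 1.168×10⁻⁵ mol.
Photon energy at 577 nm: hc/λ = (6.626×10⁻³⁴)(2.998×10⁸)/(577×10⁻⁹) = 3.443×10⁻¹⁹ J.
Energy delivered: (1.05 W)(604 s) = 634.2 J.
Photons incident: 634.2 / 3.443×10⁻¹⁹ = 1.842×10²¹, i.e. 1.842×10²¹/6.022×10²³ = 0.003059 mol.
Φ = 1.168×10⁻⁵ mol / 0.003059 mol photons = 0.0038.

Φ = 0.0038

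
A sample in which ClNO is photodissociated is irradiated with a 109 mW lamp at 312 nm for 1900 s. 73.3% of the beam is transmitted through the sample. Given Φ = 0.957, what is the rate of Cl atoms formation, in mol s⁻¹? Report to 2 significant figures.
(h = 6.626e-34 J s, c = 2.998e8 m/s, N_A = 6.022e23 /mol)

7.3e-8 mol s⁻¹

Photon energy at 312 nm: hc/λ = (6.626e-34)(2.998e8)/(312e-9) = 6.367e-19 J.
Energy delivered: (109 mW)(1900 s) = 207.1 J.
Photons incident: 207.1 / 6.367e-19 = 3.253e20, i.e. 3.253e20/6.022e23 = 5.402e-4 mol.
Fraction absorbed: 1 − 73.3/100 = 0.2670.
Photons absorbed: 0.2670 × 5.402e-4 = 1.442e-4 mol.
Product formed: 0.957 × 1.442e-4 = 1.380e-4 mol.
Rate: 1.380e-4 / 1900 s = 7.3e-8 mol s⁻¹.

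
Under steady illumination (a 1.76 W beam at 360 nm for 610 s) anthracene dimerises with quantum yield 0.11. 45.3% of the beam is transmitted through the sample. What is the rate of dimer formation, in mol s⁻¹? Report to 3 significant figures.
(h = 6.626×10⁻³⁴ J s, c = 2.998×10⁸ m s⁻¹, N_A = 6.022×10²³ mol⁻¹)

Photon energy at 360 nm: hc/λ = (6.626×10⁻³⁴)(2.998×10⁸)/(360×10⁻⁹) = 5.518×10⁻¹⁹ J.
Energy delivered: (1.76 W)(610 s) = 1074 J.
Photons incident: 1074 / 5.518×10⁻¹⁹ = 1.946×10²¹, i.e. 1.946×10²¹/6.022×10²³ = 0.003231 mol.
Fraction absorbed: 1 − 45.3/100 = 0.5470.
Photons absorbed: 0.5470 × 0.003231 = 0.001767 mol.
Product formed: 0.11 × 0.001767 = 1.944×10⁻⁴ mol.
Rate: 1.944×10⁻⁴ / 610 s = 3.19×10⁻⁷ mol s⁻¹.

3.19×10⁻⁷ mol s⁻¹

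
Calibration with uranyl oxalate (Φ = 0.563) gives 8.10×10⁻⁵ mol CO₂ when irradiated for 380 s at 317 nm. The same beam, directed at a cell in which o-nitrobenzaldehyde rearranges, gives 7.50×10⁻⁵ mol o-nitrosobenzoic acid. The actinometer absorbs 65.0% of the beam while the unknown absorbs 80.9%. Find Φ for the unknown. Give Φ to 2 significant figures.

Photons absorbed by the actinometer: 8.10×10⁻⁵ / 0.563 = 1.439×10⁻⁴ mol.
Incident flux: 1.439×10⁻⁴ / 0.650 = 2.214×10⁻⁴ einstein.
Absorbed by unknown: 0.809 × 2.214×10⁻⁴ = 1.791×10⁻⁴ mol.
Φ(unknown) = 7.50×10⁻⁵ / 1.791×10⁻⁴ = 0.42.

Φ = 0.42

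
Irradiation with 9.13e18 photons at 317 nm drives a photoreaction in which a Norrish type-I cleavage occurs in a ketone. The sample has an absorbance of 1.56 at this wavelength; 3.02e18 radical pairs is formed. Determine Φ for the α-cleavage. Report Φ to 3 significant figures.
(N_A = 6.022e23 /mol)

Product: 3.02e18 / 6.022e23 = 5.015e-6 mol.
Moles of photons: 9.13e18 / 6.022e23 = 1.516e-5 mol.
Fraction absorbed: 1 − 10^(−1.56) = 0.9725.
Photons absorbed: 0.9725 × 1.516e-5 = 1.474e-5 mol.
Φ = 5.015e-6 mol / 1.474e-5 mol photons = 0.340.

Φ = 0.340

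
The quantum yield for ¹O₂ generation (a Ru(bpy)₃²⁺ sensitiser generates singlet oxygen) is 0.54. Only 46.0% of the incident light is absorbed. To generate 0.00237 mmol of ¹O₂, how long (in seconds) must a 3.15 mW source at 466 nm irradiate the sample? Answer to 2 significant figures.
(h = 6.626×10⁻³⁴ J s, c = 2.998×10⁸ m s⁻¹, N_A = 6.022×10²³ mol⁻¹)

t ≈ 780 s

Product: 0.00237 mmol = 2.37×10⁻⁶ mol.
Photons that must be absorbed: 2.37×10⁻⁶ / 0.54 = 4.389×10⁻⁶ mol.
Incident photons needed: 4.389×10⁻⁶ / 0.460 = 9.541×10⁻⁶ mol.
Photon energy: hc/λ = 4.263×10⁻¹⁹ J; per mole, 2.567×10⁵ J mol⁻¹.
Energy required: 9.541×10⁻⁶ × 2.567×10⁵ = 2.449 J.
Time: 2.449 J / 0.00315 W = 780 s.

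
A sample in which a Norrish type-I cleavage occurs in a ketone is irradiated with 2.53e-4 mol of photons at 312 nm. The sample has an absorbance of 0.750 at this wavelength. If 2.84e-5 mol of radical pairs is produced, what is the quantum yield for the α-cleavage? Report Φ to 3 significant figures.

Fraction absorbed: 1 − 10^(−0.750) = 0.8222.
Photons absorbed: 0.8222 × 2.53e-4 = 2.080e-4 mol.
Φ = 2.84e-5 mol / 2.080e-4 mol photons = 0.137.

Φ = 0.137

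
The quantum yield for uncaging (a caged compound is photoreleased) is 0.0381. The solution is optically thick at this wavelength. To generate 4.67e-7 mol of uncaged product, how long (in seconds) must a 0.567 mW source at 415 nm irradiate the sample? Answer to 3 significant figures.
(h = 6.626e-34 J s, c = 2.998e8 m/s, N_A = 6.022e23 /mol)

t ≈ 6230 s

Photons that must be absorbed: 4.67e-7 / 0.0381 = 1.226e-5 mol.
Photon energy: hc/λ = 4.787e-19 J; per mole, 2.883e5 J mol⁻¹.
Energy required: 1.226e-5 × 2.883e5 = 3.535 J.
Time: 3.535 J / 0.000567 W = 6230 s.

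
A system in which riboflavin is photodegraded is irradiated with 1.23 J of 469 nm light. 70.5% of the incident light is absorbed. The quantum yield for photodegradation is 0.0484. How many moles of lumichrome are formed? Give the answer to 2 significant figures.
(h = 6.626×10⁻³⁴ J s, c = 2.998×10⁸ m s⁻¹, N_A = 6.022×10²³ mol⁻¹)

1.6×10⁻⁷ mol

Photon energy at 469 nm: hc/λ = (6.626×10⁻³⁴)(2.998×10⁸)/(469×10⁻⁹) = 4.236×10⁻¹⁹ J.
Photons incident: 1.23 / 4.236×10⁻¹⁹ = 2.904×10¹⁸, i.e. 2.904×10¹⁸/6.022×10²³ = 4.822×10⁻⁶ mol.
Photons absorbed: 0.705 × 4.822×10⁻⁶ = 3.400×10⁻⁶ mol.
Product: Φ × n_abs = 0.0484 × 3.400×10⁻⁶ = 1.646×10⁻⁷ mol.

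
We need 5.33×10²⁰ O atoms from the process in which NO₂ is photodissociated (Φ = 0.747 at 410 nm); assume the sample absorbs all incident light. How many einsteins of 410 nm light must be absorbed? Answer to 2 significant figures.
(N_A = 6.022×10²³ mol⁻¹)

0.0012 einstein

Product: 5.33×10²⁰ / 6.022×10²³ = 8.851×10⁻⁴ mol.
Photons that must be absorbed: 8.851×10⁻⁴ / 0.747 = 0.001185 mol.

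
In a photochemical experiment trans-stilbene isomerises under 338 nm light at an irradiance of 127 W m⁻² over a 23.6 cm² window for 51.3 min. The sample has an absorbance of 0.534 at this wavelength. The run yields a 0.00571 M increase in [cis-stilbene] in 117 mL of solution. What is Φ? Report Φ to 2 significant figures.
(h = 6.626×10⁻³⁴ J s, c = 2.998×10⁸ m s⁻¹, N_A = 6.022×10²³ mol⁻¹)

Φ = 0.36

Product: (0.00571 M)(0.117 L) = 6.681×10⁻⁴ mol.
Photon energy at 338 nm: hc/λ = (6.626×10⁻³⁴)(2.998×10⁸)/(338×10⁻⁹) = 5.877×10⁻¹⁹ J.
Energy delivered: (127 W m⁻²)(23.6×10⁻⁴ m²)(3078 s) = 922.5 J.
Photons incident: 922.5 / 5.877×10⁻¹⁹ = 1.570×10²¹, i.e. 1.570×10²¹/6.022×10²³ = 0.002607 mol.
Fraction absorbed: 1 − 10^(−0.534) = 0.7076.
Photons absorbed: 0.7076 × 0.002607 = 0.001845 mol.
Φ = 6.681×10⁻⁴ mol / 0.001845 mol photons = 0.36.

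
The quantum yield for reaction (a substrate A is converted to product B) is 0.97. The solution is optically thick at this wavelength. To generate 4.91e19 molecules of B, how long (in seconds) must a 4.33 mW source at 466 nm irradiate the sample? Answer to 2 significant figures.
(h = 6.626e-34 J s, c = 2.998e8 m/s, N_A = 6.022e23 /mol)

t ≈ 5000 s

Product: 4.91e19 / 6.022e23 = 8.153e-5 mol.
Photons that must be absorbed: 8.153e-5 / 0.97 = 8.405e-5 mol.
Photon energy: hc/λ = 4.263e-19 J; per mole, 2.567e5 J mol⁻¹.
Energy required: 8.405e-5 × 2.567e5 = 21.58 J.
Time: 21.58 J / 0.00433 W = 5000 s.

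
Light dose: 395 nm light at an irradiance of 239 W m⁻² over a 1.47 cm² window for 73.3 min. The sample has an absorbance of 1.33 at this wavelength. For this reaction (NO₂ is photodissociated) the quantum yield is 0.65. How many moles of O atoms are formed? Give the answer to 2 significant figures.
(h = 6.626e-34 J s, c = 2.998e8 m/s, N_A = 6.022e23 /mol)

3.2e-4 mol

Photon energy at 395 nm: hc/λ = (6.626e-34)(2.998e8)/(395e-9) = 5.029e-19 J.
Energy delivered: (239 W m⁻²)(1.47e-4 m²)(4398 s) = 154.5 J.
Photons incident: 154.5 / 5.029e-19 = 3.072e20, i.e. 3.072e20/6.022e23 = 5.101e-4 mol.
Fraction absorbed: 1 − 10^(−1.33) = 0.9532.
Photons absorbed: 0.9532 × 5.101e-4 = 4.862e-4 mol.
Product: Φ × n_abs = 0.65 × 4.862e-4 = 3.160e-4 mol.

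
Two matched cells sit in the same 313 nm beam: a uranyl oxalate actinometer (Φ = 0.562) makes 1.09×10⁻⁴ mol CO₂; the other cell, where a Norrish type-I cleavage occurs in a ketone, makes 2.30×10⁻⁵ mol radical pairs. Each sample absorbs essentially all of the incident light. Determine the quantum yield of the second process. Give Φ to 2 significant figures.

Φ = 0.12

Photons absorbed by the actinometer: 1.09×10⁻⁴ / 0.562 = 1.940×10⁻⁴ mol.
Φ(unknown) = 2.30×10⁻⁵ / 1.940×10⁻⁴ = 0.12.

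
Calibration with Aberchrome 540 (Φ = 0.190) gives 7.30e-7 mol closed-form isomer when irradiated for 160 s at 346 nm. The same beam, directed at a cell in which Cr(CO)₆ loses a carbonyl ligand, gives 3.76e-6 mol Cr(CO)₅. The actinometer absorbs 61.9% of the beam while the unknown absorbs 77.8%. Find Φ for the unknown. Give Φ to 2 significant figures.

Photons absorbed by the actinometer: 7.30e-7 / 0.190 = 3.842e-6 mol.
Incident flux: 3.842e-6 / 0.619 = 6.207e-6 einstein.
Absorbed by unknown: 0.778 × 6.207e-6 = 4.829e-6 mol.
Φ(unknown) = 3.76e-6 / 4.829e-6 = 0.78.

Φ = 0.78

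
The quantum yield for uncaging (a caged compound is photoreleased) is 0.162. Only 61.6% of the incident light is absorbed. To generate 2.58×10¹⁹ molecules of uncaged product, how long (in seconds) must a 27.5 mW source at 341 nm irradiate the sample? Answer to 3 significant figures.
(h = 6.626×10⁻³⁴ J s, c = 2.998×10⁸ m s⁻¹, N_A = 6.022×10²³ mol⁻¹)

Product: 2.58×10¹⁹ / 6.022×10²³ = 4.284×10⁻⁵ mol.
Photons that must be absorbed: 4.284×10⁻⁵ / 0.162 = 2.644×10⁻⁴ mol.
Incident photons needed: 2.644×10⁻⁴ / 0.616 = 4.292×10⁻⁴ mol.
Photon energy: hc/λ = 5.825×10⁻¹⁹ J; per mole, 3.508×10⁵ J mol⁻¹.
Energy required: 4.292×10⁻⁴ × 3.508×10⁵ = 150.6 J.
Time: 150.6 J / 0.0275 W = 5480 s.

t ≈ 5480 s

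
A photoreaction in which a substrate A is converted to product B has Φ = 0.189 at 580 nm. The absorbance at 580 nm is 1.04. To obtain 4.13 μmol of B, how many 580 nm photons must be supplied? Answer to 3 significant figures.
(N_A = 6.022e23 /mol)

1.45e19 photons

Product: 4.13 μmol = 4.13e-6 mol.
Photons that must be absorbed: 4.13e-6 / 0.189 = 2.185e-5 mol.
Fraction absorbed: 1 − 10^(−1.04) = 0.9088.
Incident photons needed: 2.185e-5 / 0.9088 = 2.404e-5 mol.
Photon count: 2.404e-5 × 6.022e23 = 1.45e19.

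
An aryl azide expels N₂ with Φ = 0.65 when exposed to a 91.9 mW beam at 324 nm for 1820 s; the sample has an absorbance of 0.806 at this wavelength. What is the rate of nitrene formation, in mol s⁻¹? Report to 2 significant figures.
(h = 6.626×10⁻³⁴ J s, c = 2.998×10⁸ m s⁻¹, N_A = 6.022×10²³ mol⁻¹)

Photon energy at 324 nm: hc/λ = (6.626×10⁻³⁴)(2.998×10⁸)/(324×10⁻⁹) = 6.131×10⁻¹⁹ J.
Energy delivered: (91.9 mW)(1820 s) = 167.3 J.
Photons incident: 167.3 / 6.131×10⁻¹⁹ = 2.729×10²⁰, i.e. 2.729×10²⁰/6.022×10²³ = 4.532×10⁻⁴ mol.
Fraction absorbed: 1 − 10^(−0.806) = 0.8437.
Photons absorbed: 0.8437 × 4.532×10⁻⁴ = 3.824×10⁻⁴ mol.
Product formed: 0.65 × 3.824×10⁻⁴ = 2.486×10⁻⁴ mol.
Rate: 2.486×10⁻⁴ / 1820 s = 1.4×10⁻⁷ mol s⁻¹.

1.4×10⁻⁷ mol s⁻¹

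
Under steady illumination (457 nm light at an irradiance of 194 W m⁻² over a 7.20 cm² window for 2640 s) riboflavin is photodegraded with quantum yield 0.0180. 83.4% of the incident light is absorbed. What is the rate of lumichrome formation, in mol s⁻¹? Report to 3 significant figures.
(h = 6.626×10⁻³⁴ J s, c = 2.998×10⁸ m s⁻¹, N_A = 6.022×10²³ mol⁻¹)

Photon energy at 457 nm: hc/λ = (6.626×10⁻³⁴)(2.998×10⁸)/(457×10⁻⁹) = 4.347×10⁻¹⁹ J.
Energy delivered: (194 W m⁻²)(7.20×10⁻⁴ m²)(2640 s) = 368.8 J.
Photons incident: 368.8 / 4.347×10⁻¹⁹ = 8.484×10²⁰, i.e. 8.484×10²⁰/6.022×10²³ = 0.001409 mol.
Photons absorbed: 0.834 × 0.001409 = 0.001175 mol.
Product formed: 0.0180 × 0.001175 = 2.115×10⁻⁵ mol.
Rate: 2.115×10⁻⁵ / 2640 s = 8.01×10⁻⁹ mol s⁻¹.

8.01×10⁻⁹ mol s⁻¹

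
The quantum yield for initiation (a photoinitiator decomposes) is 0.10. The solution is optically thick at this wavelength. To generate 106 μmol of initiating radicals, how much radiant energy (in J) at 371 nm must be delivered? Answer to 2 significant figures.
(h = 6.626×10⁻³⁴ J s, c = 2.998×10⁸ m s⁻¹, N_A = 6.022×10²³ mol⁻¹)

Product: 106 μmol = 1.06×10⁻⁴ mol.
Photons that must be absorbed: 1.06×10⁻⁴ / 0.10 = 0.001060 mol.
Photon energy: hc/λ = 5.354×10⁻¹⁹ J; per mole, 3.224×10⁵ J mol⁻¹.
Energy required: 0.001060 × 3.224×10⁵ = 340 J.

340 J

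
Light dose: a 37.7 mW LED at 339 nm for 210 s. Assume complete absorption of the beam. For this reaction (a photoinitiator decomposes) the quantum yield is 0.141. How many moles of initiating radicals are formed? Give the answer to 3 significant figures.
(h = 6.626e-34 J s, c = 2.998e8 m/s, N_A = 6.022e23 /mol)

3.16e-6 mol

Photon energy at 339 nm: hc/λ = (6.626e-34)(2.998e8)/(339e-9) = 5.860e-19 J.
Energy delivered: (37.7 mW)(210 s) = 7.917 J.
Photons incident: 7.917 / 5.860e-19 = 1.351e19, i.e. 1.351e19/6.022e23 = 2.243e-5 mol.
Product: Φ × n_abs = 0.141 × 2.243e-5 = 3.163e-6 mol.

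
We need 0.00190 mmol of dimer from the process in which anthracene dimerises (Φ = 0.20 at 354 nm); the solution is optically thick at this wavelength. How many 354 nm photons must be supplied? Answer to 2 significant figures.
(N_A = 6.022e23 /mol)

Product: 0.00190 mmol = 1.90e-6 mol.
Photons that must be absorbed: 1.90e-6 / 0.20 = 9.500e-6 mol.
Photon count: 9.500e-6 × 6.022e23 = 5.7e18.

5.7e18 photons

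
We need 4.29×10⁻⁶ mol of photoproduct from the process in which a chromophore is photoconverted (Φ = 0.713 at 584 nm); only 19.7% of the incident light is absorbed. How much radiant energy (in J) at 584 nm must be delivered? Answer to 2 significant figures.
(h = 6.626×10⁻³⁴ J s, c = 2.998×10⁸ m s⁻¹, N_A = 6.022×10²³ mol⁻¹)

6.3 J

Photons that must be absorbed: 4.29×10⁻⁶ / 0.713 = 6.017×10⁻⁶ mol.
Incident photons needed: 6.017×10⁻⁶ / 0.197 = 3.054×10⁻⁵ mol.
Photon energy: hc/λ = 3.401×10⁻¹⁹ J; per mole, 2.048×10⁵ J mol⁻¹.
Energy required: 3.054×10⁻⁵ × 2.048×10⁵ = 6.3 J.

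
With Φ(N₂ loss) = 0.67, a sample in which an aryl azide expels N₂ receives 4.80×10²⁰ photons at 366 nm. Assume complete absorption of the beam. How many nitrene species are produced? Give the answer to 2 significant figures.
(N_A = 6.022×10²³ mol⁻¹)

3.2×10²⁰ species

Moles of photons: 4.80×10²⁰ / 6.022×10²³ = 7.971×10⁻⁴ mol.
Product: Φ × n_abs = 0.67 × 7.971×10⁻⁴ = 5.341×10⁻⁴ mol.
As a count: 5.341×10⁻⁴ × 6.022×10²³ = 3.2×10²⁰.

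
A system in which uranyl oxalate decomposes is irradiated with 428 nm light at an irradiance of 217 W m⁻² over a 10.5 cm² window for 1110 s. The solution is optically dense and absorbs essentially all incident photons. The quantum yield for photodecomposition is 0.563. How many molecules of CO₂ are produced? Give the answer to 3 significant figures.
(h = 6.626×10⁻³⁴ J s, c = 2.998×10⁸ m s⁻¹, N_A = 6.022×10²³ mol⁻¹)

3.07×10²⁰ molecules

Photon energy at 428 nm: hc/λ = (6.626×10⁻³⁴)(2.998×10⁸)/(428×10⁻⁹) = 4.641×10⁻¹⁹ J.
Energy delivered: (217 W m⁻²)(10.5×10⁻⁴ m²)(1110 s) = 252.9 J.
Photons incident: 252.9 / 4.641×10⁻¹⁹ = 5.449×10²⁰, i.e. 5.449×10²⁰/6.022×10²³ = 9.048×10⁻⁴ mol.
Product: Φ × n_abs = 0.563 × 9.048×10⁻⁴ = 5.094×10⁻⁴ mol.
As a count: 5.094×10⁻⁴ × 6.022×10²³ = 3.07×10²⁰.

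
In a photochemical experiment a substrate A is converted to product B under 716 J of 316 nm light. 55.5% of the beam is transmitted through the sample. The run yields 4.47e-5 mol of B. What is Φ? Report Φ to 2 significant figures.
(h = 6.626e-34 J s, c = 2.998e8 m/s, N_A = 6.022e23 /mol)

Photon energy at 316 nm: hc/λ = (6.626e-34)(2.998e8)/(316e-9) = 6.286e-19 J.
Photons incident: 716 / 6.286e-19 = 1.139e21, i.e. 1.139e21/6.022e23 = 0.001891 mol.
Fraction absorbed: 1 − 55.5/100 = 0.4450.
Photons absorbed: 0.4450 × 0.001891 = 8.415e-4 mol.
Φ = 4.47e-5 mol / 8.415e-4 mol photons = 0.053.

Φ = 0.053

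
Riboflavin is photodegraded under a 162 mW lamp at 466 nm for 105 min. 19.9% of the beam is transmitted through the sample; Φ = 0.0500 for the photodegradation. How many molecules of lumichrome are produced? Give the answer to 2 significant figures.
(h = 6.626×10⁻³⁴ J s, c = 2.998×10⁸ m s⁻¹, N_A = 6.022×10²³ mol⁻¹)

9.6×10¹⁹ molecules

Photon energy at 466 nm: hc/λ = (6.626×10⁻³⁴)(2.998×10⁸)/(466×10⁻⁹) = 4.263×10⁻¹⁹ J.
Energy delivered: (162 mW)(6300 s) = 1021 J.
Photons incident: 1021 / 4.263×10⁻¹⁹ = 2.395×10²¹, i.e. 2.395×10²¹/6.022×10²³ = 0.003977 mol.
Fraction absorbed: 1 − 19.9/100 = 0.8010.
Photons absorbed: 0.8010 × 0.003977 = 0.003186 mol.
Product: Φ × n_abs = 0.0500 × 0.003186 = 1.593×10⁻⁴ mol.
As a count: 1.593×10⁻⁴ × 6.022×10²³ = 9.6×10¹⁹.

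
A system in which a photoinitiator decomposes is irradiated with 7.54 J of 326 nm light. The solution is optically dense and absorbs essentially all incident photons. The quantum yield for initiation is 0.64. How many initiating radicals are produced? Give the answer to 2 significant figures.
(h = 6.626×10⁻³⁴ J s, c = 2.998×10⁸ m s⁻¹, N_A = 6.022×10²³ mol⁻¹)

Photon energy at 326 nm: hc/λ = (6.626×10⁻³⁴)(2.998×10⁸)/(326×10⁻⁹) = 6.093×10⁻¹⁹ J.
Photons incident: 7.54 / 6.093×10⁻¹⁹ = 1.237×10¹⁹, i.e. 1.237×10¹⁹/6.022×10²³ = 2.054×10⁻⁵ mol.
Product: Φ × n_abs = 0.64 × 2.054×10⁻⁵ = 1.315×10⁻⁵ mol.
As a count: 1.315×10⁻⁵ × 6.022×10²³ = 7.9×10¹⁸.

7.9×10¹⁸ initiating radicals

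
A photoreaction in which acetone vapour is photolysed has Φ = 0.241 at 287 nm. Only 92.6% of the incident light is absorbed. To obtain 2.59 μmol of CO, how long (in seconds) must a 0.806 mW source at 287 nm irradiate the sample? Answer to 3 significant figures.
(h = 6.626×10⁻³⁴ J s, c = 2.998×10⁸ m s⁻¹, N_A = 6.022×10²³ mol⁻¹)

t ≈ 6000 s

Product: 2.59 μmol = 2.59×10⁻⁶ mol.
Photons that must be absorbed: 2.59×10⁻⁶ / 0.241 = 1.075×10⁻⁵ mol.
Incident photons needed: 1.075×10⁻⁵ / 0.926 = 1.161×10⁻⁵ mol.
Photon energy: hc/λ = 6.922×10⁻¹⁹ J; per mole, 4.168×10⁵ J mol⁻¹.
Energy required: 1.161×10⁻⁵ × 4.168×10⁵ = 4.839 J.
Time: 4.839 J / 0.000806 W = 6000 s.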